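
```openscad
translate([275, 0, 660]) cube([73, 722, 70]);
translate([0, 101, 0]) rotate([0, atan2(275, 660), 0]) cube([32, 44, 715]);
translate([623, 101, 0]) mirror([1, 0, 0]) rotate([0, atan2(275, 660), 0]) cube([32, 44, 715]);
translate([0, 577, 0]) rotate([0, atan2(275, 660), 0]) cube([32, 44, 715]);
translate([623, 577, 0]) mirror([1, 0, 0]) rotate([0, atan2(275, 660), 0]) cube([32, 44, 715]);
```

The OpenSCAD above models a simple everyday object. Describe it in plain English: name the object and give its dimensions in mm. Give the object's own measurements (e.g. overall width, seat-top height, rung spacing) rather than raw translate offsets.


A sawhorse. A 73×722×70 mm beam (x, y, z) sits on two A-frame leg pairs. Each pair is two raked legs of 32×44 mm section (44 mm along y) splaying symmetrically in x. Each leg rises 660 mm vertically over 275 mm of horizontal reach and is 715 mm long along its own axis. Every leg's outer bottom edge rests on the floor and its outer top edge meets a bottom edge of the beam — the left legs (tilting toward +x) meet the beam's −x bottom edge, the right legs (their mirror images, tilting toward −x) meet its +x bottom edge — so the leg tops tuck under the beam, the beam's underside is 660 mm above the floor, and the feet are 623 mm apart outside-to-outside with the beam centred between them. The two leg pairs are set in 101 mm from either end of the beam.


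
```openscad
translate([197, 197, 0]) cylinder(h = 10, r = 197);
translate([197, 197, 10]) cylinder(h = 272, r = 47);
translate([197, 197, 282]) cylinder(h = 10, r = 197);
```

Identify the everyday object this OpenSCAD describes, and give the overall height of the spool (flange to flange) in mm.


A spool. The overall height is 292 mm.

Three coaxial cylinders, large–small–large — a spool. Two 10 mm flanges and a 272 mm core give 10 + 272 + 10 = 292 mm.


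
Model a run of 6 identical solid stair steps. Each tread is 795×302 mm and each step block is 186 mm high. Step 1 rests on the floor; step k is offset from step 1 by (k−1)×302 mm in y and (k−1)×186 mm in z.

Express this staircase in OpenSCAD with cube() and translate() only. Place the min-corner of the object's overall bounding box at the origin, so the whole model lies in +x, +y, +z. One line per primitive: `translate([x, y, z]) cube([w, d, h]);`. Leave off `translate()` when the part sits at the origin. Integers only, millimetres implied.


cube([795, 302, 186]);
translate([0, 302, 186]) cube([795, 302, 186]);
translate([0, 604, 372]) cube([795, 302, 186]);
translate([0, 906, 558]) cube([795, 302, 186]);
translate([0, 1208, 744]) cube([795, 302, 186]);
translate([0, 1510, 930]) cube([795, 302, 186]);


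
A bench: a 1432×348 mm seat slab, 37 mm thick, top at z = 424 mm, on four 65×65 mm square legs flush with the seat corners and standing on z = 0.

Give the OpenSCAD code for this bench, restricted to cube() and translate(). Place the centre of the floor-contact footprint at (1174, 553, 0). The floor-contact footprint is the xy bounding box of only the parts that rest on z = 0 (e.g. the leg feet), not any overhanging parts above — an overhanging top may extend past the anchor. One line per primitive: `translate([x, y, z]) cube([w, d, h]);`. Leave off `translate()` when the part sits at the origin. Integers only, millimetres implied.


translate([458, 379, 387]) cube([1432, 348, 37]);
translate([458, 379, 0]) cube([65, 65, 387]);
translate([458, 662, 0]) cube([65, 65, 387]);
translate([1825, 379, 0]) cube([65, 65, 387]);
translate([1825, 662, 0]) cube([65, 65, 387]);


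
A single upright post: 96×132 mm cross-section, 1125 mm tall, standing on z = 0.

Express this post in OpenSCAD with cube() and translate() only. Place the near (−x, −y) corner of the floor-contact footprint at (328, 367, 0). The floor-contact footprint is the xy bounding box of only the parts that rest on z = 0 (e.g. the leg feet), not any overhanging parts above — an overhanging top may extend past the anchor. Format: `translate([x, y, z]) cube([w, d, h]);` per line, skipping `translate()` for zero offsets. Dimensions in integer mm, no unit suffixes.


translate([328, 367, 0]) cube([96, 132, 1125]);


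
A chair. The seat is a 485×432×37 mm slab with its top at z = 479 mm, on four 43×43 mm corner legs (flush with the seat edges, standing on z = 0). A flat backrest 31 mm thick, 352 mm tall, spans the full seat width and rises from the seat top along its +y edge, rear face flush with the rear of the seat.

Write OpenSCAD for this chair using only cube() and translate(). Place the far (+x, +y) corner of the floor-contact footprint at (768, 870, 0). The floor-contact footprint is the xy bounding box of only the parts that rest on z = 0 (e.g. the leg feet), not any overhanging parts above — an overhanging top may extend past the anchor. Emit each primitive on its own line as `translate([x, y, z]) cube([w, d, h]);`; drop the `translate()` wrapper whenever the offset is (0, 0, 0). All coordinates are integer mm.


translate([283, 438, 442]) cube([485, 432, 37]);
translate([283, 438, 0]) cube([43, 43, 442]);
translate([725, 438, 0]) cube([43, 43, 442]);
translate([283, 827, 0]) cube([43, 43, 442]);
translate([725, 827, 0]) cube([43, 43, 442]);
translate([283, 839, 479]) cube([485, 31, 352]);


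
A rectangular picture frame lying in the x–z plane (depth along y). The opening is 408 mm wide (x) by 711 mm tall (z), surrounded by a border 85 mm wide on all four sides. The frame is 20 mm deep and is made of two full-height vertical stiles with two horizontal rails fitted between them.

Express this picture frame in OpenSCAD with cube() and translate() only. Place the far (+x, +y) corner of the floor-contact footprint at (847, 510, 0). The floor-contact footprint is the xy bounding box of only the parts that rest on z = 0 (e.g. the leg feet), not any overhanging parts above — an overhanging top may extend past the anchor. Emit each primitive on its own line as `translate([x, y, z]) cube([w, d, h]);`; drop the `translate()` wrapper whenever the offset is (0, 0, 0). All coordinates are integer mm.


translate([269, 490, 0]) cube([85, 20, 881]);
translate([762, 490, 0]) cube([85, 20, 881]);
translate([354, 490, 0]) cube([408, 20, 85]);
translate([354, 490, 796]) cube([408, 20, 85]);


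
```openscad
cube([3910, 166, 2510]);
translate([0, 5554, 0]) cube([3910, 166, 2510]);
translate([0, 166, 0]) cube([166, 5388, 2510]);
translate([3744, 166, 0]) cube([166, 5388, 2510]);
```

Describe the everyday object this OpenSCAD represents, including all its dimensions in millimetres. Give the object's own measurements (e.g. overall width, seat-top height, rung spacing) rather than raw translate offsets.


The wall frame of a small rectangular building: four walls, each 2510 mm tall and 166 mm thick, enclosing a footprint 3910 mm (x) by 5720 mm (y) outside-to-outside, with no floor or roof. The front and back walls (the −y and +y sides) span the full width; the two side walls fit between them.


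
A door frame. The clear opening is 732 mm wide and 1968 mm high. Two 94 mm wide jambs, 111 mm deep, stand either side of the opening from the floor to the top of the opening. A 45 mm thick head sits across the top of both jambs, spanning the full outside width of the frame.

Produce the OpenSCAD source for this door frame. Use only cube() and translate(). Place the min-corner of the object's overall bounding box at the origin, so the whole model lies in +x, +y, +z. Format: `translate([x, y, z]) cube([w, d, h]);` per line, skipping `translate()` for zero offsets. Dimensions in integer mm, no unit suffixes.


cube([94, 111, 1968]);
translate([826, 0, 0]) cube([94, 111, 1968]);
translate([0, 0, 1968]) cube([920, 111, 45]);


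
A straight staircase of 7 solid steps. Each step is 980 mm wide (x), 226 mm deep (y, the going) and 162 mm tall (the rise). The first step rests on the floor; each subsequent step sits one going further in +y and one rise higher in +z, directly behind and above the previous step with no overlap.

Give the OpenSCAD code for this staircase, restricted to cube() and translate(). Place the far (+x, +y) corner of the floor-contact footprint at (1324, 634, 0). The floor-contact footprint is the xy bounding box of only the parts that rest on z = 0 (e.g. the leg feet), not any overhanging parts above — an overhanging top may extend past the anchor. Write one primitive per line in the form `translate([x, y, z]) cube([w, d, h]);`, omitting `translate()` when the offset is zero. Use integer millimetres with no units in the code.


translate([344, 408, 0]) cube([980, 226, 162]);
translate([344, 634, 162]) cube([980, 226, 162]);
translate([344, 860, 324]) cube([980, 226, 162]);
translate([344, 1086, 486]) cube([980, 226, 162]);
translate([344, 1312, 648]) cube([980, 226, 162]);
translate([344, 1538, 810]) cube([980, 226, 162]);
translate([344, 1764, 972]) cube([980, 226, 162]);


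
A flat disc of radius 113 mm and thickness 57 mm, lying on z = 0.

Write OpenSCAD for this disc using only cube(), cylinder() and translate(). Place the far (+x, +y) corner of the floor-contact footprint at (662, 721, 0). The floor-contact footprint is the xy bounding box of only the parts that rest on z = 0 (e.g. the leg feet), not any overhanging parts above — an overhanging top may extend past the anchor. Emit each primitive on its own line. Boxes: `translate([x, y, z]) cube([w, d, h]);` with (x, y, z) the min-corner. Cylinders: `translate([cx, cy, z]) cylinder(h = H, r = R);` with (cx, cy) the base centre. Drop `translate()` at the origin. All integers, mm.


translate([549, 608, 0]) cylinder(h = 57, r = 113);


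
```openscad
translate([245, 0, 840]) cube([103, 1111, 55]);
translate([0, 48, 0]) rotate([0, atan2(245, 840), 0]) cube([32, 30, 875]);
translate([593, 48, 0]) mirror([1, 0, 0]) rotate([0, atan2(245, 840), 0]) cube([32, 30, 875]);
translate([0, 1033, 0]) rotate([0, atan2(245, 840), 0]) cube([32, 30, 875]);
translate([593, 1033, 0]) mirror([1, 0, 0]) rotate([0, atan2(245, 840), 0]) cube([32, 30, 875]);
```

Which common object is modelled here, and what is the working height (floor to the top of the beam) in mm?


A sawhorse. The overall height is 895 mm.

A beam across two mirrored pairs of raked legs — a sawhorse. The beam's underside is at z = 840 (matching the legs' vertical rise in atan2(245, 840)) and the beam is 55 mm tall, so its top is at 840 + 55 = 895 mm. The raked legs top out at the beam's underside, so that is the highest point.


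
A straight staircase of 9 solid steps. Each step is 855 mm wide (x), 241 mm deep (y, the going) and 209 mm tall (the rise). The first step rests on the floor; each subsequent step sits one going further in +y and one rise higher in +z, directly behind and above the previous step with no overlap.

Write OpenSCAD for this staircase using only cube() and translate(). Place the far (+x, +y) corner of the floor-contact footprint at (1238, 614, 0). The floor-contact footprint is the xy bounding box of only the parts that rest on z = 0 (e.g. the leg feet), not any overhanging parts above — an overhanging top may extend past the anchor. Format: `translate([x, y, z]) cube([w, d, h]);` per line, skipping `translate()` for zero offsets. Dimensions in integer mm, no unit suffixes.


translate([383, 373, 0]) cube([855, 241, 209]);
translate([383, 614, 209]) cube([855, 241, 209]);
translate([383, 855, 418]) cube([855, 241, 209]);
translate([383, 1096, 627]) cube([855, 241, 209]);
translate([383, 1337, 836]) cube([855, 241, 209]);
translate([383, 1578, 1045]) cube([855, 241, 209]);
translate([383, 1819, 1254]) cube([855, 241, 209]);
translate([383, 2060, 1463]) cube([855, 241, 209]);
translate([383, 2301, 1672]) cube([855, 241, 209]);


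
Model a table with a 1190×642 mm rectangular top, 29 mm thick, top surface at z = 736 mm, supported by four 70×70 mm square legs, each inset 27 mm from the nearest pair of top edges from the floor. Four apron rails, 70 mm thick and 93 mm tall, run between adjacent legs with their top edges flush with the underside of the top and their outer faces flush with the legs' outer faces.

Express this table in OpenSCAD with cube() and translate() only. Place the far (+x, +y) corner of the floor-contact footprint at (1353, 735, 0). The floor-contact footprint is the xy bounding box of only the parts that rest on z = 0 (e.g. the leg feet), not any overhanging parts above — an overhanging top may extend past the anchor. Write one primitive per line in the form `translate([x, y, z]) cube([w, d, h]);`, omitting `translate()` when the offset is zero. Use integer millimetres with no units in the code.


// leg_h = 736 - 29 = 707
// apron z = 707 - 93 = 614
translate([190, 120, 707]) cube([1190, 642, 29]);
translate([217, 147, 0]) cube([70, 70, 707]);
translate([1283, 147, 0]) cube([70, 70, 707]);
translate([217, 665, 0]) cube([70, 70, 707]);
translate([1283, 665, 0]) cube([70, 70, 707]);
translate([287, 147, 614]) cube([996, 70, 93]);
translate([287, 665, 614]) cube([996, 70, 93]);
translate([217, 217, 614]) cube([70, 448, 93]);
translate([1283, 217, 614]) cube([70, 448, 93]);


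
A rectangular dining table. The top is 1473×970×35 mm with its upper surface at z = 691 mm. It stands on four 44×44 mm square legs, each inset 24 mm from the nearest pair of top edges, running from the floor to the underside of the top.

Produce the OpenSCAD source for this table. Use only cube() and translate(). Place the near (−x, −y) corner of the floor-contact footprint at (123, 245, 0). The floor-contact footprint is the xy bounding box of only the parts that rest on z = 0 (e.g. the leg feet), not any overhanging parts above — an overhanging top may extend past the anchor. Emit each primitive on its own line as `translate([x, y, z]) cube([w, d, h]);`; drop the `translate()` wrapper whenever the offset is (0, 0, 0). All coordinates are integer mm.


translate([99, 221, 656]) cube([1473, 970, 35]);
translate([123, 245, 0]) cube([44, 44, 656]);
translate([1504, 245, 0]) cube([44, 44, 656]);
translate([123, 1123, 0]) cube([44, 44, 656]);
translate([1504, 1123, 0]) cube([44, 44, 656]);


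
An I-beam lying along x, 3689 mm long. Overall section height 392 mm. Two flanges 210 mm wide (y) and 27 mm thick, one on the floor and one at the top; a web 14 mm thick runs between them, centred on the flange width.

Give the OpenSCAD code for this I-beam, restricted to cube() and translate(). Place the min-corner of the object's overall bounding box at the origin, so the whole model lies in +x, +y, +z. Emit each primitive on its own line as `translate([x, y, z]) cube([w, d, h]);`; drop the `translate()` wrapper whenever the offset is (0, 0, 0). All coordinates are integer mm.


cube([3689, 210, 27]);
translate([0, 98, 27]) cube([3689, 14, 338]);
translate([0, 0, 365]) cube([3689, 210, 27]);


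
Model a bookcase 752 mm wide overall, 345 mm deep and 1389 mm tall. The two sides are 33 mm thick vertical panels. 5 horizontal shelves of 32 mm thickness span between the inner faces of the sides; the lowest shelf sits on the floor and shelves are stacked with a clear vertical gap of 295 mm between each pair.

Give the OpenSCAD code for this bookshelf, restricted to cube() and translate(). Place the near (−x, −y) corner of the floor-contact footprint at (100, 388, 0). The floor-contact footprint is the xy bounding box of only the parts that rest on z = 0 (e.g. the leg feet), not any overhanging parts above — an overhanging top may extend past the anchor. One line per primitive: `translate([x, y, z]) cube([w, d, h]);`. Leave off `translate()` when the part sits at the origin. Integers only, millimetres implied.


translate([100, 388, 0]) cube([33, 345, 1389]);
translate([819, 388, 0]) cube([33, 345, 1389]);
translate([133, 388, 0]) cube([686, 345, 32]);
translate([133, 388, 327]) cube([686, 345, 32]);
translate([133, 388, 654]) cube([686, 345, 32]);
translate([133, 388, 981]) cube([686, 345, 32]);
translate([133, 388, 1308]) cube([686, 345, 32]);


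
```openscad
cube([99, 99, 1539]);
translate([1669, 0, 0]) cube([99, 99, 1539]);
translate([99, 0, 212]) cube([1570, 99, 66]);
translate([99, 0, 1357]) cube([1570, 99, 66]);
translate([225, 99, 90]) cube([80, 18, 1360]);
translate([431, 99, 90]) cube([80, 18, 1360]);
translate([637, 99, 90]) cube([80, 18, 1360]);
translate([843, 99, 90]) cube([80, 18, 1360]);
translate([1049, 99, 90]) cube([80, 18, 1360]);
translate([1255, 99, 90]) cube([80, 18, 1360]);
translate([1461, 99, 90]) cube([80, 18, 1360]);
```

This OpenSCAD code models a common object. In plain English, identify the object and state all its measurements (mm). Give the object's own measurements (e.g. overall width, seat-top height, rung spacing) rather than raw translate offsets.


A fence section. Two 99×99 mm posts, 1539 mm tall, stand on the floor with a clear span of 1570 mm between their inner faces. Two horizontal rails of 99×66 mm section span the gap between the posts with their undersides at z = 212 mm and z = 1357 mm, flush with the posts' −y face. 7 pickets, each 80 mm wide, 18 mm thick and 1360 mm tall, are fixed to the +y face of the rails with their bottoms at z = 90 mm, spaced across the span with a 126 mm gap after the −x post and between neighbouring pickets, with 128 mm left before the +x post.


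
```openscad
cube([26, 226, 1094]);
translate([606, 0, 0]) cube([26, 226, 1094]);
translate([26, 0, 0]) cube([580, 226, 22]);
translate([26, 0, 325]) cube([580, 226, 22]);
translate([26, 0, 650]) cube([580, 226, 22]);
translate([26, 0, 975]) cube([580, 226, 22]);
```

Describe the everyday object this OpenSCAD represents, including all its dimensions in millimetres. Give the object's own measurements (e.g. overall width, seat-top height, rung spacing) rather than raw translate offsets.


An open bookshelf. Two side panels, each 26 mm thick, 226 mm deep and 1094 mm tall, stand 632 mm apart (outside-to-outside). Between them sit 4 shelves, each 22 mm thick and 226 mm deep, spanning the full gap between the sides. The bottom shelf rests on the floor (its underside at z = 0) and the clear gap between one shelf's top and the next shelf's underside is 303 mm.


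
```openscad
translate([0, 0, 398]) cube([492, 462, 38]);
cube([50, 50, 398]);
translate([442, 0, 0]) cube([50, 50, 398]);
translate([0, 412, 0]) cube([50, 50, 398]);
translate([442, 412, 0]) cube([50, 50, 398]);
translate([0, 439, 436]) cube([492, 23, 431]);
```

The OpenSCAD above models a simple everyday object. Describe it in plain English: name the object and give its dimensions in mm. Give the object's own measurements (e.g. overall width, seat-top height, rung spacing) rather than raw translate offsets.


A chair. The seat is a 492×462×38 mm slab with its top at z = 436 mm, on four 50×50 mm corner legs (flush with the seat edges, standing on z = 0). A flat backrest 23 mm thick, 431 mm tall, spans the full seat width and rises from the seat top along its +y edge, rear face flush with the rear of the seat.


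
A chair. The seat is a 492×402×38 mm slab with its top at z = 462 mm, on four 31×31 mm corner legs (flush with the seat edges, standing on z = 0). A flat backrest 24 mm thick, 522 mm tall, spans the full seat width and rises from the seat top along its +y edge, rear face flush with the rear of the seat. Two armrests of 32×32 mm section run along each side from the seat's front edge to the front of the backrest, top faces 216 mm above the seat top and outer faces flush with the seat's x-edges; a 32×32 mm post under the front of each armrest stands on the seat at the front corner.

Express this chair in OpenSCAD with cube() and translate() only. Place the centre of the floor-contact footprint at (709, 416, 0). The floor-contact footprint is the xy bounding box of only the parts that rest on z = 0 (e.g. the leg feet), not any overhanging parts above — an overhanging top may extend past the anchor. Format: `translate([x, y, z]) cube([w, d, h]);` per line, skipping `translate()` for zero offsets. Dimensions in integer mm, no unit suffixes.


// leg_h = 462 - 38 = 424
// arm post h = 216 - 32 = 184
translate([463, 215, 424]) cube([492, 402, 38]);
translate([463, 215, 0]) cube([31, 31, 424]);
translate([924, 215, 0]) cube([31, 31, 424]);
translate([463, 586, 0]) cube([31, 31, 424]);
translate([924, 586, 0]) cube([31, 31, 424]);
translate([463, 593, 462]) cube([492, 24, 522]);
translate([463, 215, 646]) cube([32, 378, 32]);
translate([923, 215, 646]) cube([32, 378, 32]);
translate([463, 215, 462]) cube([32, 32, 184]);
translate([923, 215, 462]) cube([32, 32, 184]);


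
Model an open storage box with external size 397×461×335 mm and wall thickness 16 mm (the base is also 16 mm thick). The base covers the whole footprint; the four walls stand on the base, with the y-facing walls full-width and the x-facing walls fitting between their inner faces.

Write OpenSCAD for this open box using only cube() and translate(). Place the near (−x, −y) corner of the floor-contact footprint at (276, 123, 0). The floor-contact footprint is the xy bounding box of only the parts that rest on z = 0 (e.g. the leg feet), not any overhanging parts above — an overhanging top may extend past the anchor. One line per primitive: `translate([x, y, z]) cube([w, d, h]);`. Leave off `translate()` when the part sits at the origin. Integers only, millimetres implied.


translate([276, 123, 0]) cube([397, 461, 16]);
translate([276, 123, 16]) cube([397, 16, 319]);
translate([276, 568, 16]) cube([397, 16, 319]);
translate([276, 139, 16]) cube([16, 429, 319]);
translate([657, 139, 16]) cube([16, 429, 319]);


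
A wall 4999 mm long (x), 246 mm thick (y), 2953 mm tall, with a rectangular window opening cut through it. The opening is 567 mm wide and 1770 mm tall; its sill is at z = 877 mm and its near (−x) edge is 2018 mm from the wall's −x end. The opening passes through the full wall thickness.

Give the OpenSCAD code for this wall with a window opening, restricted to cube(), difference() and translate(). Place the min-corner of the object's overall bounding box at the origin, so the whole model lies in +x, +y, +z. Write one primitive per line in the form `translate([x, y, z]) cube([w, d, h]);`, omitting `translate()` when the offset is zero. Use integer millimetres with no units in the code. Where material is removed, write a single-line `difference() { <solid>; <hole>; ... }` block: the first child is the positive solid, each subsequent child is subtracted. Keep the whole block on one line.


difference() { cube([4999, 246, 2953]); translate([2018, 0, 877]) cube([567, 246, 1770]); }


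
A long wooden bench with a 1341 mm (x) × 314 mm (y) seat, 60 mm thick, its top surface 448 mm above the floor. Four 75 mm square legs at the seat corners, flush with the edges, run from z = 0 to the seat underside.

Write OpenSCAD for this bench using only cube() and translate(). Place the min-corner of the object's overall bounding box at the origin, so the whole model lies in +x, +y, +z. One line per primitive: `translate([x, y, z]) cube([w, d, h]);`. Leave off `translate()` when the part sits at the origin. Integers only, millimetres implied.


translate([0, 0, 388]) cube([1341, 314, 60]);
cube([75, 75, 388]);
translate([0, 239, 0]) cube([75, 75, 388]);
translate([1266, 0, 0]) cube([75, 75, 388]);
translate([1266, 239, 0]) cube([75, 75, 388]);


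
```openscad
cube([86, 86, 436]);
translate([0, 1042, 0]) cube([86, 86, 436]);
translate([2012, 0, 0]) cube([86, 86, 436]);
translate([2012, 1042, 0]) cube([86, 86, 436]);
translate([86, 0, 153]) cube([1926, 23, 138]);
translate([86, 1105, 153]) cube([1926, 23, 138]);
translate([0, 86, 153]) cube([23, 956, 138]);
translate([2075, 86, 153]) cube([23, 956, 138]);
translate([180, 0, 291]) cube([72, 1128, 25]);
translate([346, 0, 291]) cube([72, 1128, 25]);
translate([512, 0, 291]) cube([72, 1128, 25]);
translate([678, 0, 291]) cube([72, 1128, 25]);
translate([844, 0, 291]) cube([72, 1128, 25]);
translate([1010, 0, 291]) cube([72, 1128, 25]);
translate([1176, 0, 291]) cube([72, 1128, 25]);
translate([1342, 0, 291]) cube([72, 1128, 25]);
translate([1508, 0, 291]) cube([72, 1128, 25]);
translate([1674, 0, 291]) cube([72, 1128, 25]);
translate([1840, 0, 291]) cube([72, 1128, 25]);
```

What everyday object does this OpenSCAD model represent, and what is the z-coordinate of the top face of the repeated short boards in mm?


A bed frame. The slat-top height is 316 mm.

Four posts, four rails, and a row of slats — a bed frame. Slats sit on the rails at z = 153 + 138 = 291; with slat thickness 25, the top is 316 mm.


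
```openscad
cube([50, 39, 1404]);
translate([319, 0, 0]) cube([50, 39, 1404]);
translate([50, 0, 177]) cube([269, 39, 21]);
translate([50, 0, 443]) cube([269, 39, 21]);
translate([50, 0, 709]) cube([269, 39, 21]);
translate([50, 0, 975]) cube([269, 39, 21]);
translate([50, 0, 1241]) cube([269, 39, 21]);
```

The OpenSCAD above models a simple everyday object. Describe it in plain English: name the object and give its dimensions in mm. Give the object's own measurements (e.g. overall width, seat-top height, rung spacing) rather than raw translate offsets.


A straight ladder. Two 50×39 mm vertical rails, 1404 mm tall, stand 369 mm apart (outside-to-outside) with their front faces coplanar on the −y side. 5 rungs, each 39 mm deep and 21 mm tall, span between the inner faces of the rails, front faces flush with the rails. The lowest rung's underside is at z = 177 mm and rungs are spaced 266 mm apart (underside to underside).


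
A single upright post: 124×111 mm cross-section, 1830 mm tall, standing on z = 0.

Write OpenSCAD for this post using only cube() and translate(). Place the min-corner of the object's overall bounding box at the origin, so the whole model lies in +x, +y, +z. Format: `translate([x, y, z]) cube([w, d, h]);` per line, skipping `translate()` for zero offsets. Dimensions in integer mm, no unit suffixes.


cube([124, 111, 1830]);


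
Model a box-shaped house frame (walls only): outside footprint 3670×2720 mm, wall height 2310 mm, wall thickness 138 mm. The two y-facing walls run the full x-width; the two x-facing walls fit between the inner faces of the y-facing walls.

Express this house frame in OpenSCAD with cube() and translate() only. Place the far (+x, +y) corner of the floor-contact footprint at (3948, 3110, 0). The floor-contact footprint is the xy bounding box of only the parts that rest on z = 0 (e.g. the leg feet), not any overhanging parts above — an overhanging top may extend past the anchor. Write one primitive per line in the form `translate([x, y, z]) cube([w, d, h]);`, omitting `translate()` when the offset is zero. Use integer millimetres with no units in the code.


translate([278, 390, 0]) cube([3670, 138, 2310]);
translate([278, 2972, 0]) cube([3670, 138, 2310]);
translate([278, 528, 0]) cube([138, 2444, 2310]);
translate([3810, 528, 0]) cube([138, 2444, 2310]);


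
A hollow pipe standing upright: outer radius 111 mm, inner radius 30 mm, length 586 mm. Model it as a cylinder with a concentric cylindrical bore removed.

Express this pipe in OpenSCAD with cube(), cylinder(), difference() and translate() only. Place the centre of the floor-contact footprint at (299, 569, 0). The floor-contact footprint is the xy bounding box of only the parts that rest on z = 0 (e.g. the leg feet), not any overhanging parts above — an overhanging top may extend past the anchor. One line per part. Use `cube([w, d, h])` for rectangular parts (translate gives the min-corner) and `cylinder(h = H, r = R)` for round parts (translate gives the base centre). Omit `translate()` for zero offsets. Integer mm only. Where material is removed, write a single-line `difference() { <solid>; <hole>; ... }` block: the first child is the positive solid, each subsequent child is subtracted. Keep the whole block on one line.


difference() { translate([299, 569, 0]) cylinder(h = 586, r = 111); translate([299, 569, 0]) cylinder(h = 586, r = 30); }


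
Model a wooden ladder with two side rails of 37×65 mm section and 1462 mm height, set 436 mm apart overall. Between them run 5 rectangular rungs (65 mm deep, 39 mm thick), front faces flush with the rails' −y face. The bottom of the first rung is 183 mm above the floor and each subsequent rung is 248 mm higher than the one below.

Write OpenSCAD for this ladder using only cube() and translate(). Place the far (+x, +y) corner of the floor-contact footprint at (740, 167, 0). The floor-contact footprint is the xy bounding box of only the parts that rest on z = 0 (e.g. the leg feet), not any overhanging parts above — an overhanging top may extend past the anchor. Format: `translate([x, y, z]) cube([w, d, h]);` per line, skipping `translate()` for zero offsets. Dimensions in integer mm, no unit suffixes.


translate([304, 102, 0]) cube([37, 65, 1462]);
translate([703, 102, 0]) cube([37, 65, 1462]);
translate([341, 102, 183]) cube([362, 65, 39]);
translate([341, 102, 431]) cube([362, 65, 39]);
translate([341, 102, 679]) cube([362, 65, 39]);
translate([341, 102, 927]) cube([362, 65, 39]);
translate([341, 102, 1175]) cube([362, 65, 39]);


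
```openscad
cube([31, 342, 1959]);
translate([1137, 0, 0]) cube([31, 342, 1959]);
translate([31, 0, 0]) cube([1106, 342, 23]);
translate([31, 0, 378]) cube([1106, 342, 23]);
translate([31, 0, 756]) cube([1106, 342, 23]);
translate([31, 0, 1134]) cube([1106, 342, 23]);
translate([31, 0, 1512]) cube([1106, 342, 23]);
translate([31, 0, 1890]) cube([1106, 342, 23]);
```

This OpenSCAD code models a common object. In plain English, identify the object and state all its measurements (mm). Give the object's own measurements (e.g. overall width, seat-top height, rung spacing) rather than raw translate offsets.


An open bookshelf. Two side panels, each 31 mm thick, 342 mm deep and 1959 mm tall, stand 1168 mm apart (outside-to-outside). Between them sit 6 shelves, each 23 mm thick and 342 mm deep, spanning the full gap between the sides. The bottom shelf rests on the floor (its underside at z = 0) and the clear gap between one shelf's top and the next shelf's underside is 355 mm.


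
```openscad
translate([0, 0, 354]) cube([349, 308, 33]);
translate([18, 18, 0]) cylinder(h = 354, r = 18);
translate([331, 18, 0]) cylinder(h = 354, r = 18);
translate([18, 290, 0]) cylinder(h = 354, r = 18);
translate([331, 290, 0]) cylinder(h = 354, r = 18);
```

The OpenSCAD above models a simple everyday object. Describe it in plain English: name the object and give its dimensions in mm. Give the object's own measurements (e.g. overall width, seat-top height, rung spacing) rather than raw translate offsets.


A simple wooden stool: a rectangular seat 349 mm (x) by 308 mm (y), 33 mm thick, top face at z = 387 mm, on four round legs, each 36 mm in diameter. The legs rest on z = 0, each leg's axis is inset half a diameter from the nearest pair of seat edges (so the leg's bounding box is flush with the corner).


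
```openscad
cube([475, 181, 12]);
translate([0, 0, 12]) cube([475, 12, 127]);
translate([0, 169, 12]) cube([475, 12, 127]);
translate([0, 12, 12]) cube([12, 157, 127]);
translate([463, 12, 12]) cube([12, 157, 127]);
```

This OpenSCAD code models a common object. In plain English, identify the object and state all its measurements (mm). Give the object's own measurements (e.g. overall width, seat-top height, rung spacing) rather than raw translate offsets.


An open-topped rectangular box: outside dimensions 475×181×139 mm, with a uniform wall and base thickness of 12 mm. The base is a full 475×181 slab on the floor; four walls sit on top of the base. The front and back walls (the −y and +y sides) span the full width; the two side walls fit between them.


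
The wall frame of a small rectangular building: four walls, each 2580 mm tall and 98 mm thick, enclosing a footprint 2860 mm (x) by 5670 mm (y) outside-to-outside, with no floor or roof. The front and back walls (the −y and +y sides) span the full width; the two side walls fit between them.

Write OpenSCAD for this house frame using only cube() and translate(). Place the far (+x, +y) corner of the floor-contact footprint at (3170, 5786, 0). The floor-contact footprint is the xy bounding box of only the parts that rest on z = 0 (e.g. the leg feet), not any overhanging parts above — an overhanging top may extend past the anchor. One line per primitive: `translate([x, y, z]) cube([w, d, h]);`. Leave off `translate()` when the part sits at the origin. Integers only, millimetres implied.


translate([310, 116, 0]) cube([2860, 98, 2580]);
translate([310, 5688, 0]) cube([2860, 98, 2580]);
translate([310, 214, 0]) cube([98, 5474, 2580]);
translate([3072, 214, 0]) cube([98, 5474, 2580]);


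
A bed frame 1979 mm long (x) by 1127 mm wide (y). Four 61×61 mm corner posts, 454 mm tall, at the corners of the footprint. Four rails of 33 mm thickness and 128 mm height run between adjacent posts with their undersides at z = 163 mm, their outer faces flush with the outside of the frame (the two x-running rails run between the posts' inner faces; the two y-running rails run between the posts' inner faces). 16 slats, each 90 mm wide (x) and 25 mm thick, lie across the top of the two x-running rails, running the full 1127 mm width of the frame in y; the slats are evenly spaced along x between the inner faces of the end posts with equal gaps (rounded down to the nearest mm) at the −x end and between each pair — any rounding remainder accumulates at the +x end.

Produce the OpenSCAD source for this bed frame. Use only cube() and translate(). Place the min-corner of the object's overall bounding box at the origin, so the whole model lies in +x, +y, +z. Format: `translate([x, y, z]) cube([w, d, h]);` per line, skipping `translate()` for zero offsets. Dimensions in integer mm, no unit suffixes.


// slat z = rail_z + rail_h = 163 + 128 = 291
// slat gap = ⌊(1857 − 16·90) / 17⌋ = 24
cube([61, 61, 454]);
translate([0, 1066, 0]) cube([61, 61, 454]);
translate([1918, 0, 0]) cube([61, 61, 454]);
translate([1918, 1066, 0]) cube([61, 61, 454]);
translate([61, 0, 163]) cube([1857, 33, 128]);
translate([61, 1094, 163]) cube([1857, 33, 128]);
translate([0, 61, 163]) cube([33, 1005, 128]);
translate([1946, 61, 163]) cube([33, 1005, 128]);
translate([85, 0, 291]) cube([90, 1127, 25]);
translate([199, 0, 291]) cube([90, 1127, 25]);
translate([313, 0, 291]) cube([90, 1127, 25]);
translate([427, 0, 291]) cube([90, 1127, 25]);
translate([541, 0, 291]) cube([90, 1127, 25]);
translate([655, 0, 291]) cube([90, 1127, 25]);
translate([769, 0, 291]) cube([90, 1127, 25]);
translate([883, 0, 291]) cube([90, 1127, 25]);
translate([997, 0, 291]) cube([90, 1127, 25]);
translate([1111, 0, 291]) cube([90, 1127, 25]);
translate([1225, 0, 291]) cube([90, 1127, 25]);
translate([1339, 0, 291]) cube([90, 1127, 25]);
translate([1453, 0, 291]) cube([90, 1127, 25]);
translate([1567, 0, 291]) cube([90, 1127, 25]);
translate([1681, 0, 291]) cube([90, 1127, 25]);
translate([1795, 0, 291]) cube([90, 1127, 25]);


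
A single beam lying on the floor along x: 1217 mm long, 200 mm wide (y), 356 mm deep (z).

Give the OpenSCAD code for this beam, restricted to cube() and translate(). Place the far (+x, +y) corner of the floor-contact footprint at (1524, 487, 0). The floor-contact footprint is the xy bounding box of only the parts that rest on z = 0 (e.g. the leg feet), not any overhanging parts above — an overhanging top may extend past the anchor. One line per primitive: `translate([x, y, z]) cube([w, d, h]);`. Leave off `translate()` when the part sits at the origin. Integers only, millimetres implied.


translate([307, 287, 0]) cube([1217, 200, 356]);


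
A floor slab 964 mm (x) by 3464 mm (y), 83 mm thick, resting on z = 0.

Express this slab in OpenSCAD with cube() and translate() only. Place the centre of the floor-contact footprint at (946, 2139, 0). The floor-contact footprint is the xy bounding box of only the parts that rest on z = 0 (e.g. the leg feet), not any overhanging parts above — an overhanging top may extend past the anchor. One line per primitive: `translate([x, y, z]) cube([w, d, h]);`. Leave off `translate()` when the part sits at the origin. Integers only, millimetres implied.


translate([464, 407, 0]) cube([964, 3464, 83]);


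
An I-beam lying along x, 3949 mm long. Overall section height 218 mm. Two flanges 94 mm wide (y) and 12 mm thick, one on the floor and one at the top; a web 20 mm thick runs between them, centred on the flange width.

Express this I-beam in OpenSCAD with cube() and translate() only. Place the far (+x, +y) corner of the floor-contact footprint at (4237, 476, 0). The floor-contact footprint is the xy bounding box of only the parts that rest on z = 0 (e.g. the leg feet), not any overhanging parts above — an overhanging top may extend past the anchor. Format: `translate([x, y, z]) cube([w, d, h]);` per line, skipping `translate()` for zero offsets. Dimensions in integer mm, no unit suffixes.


translate([288, 382, 0]) cube([3949, 94, 12]);
translate([288, 419, 12]) cube([3949, 20, 194]);
translate([288, 382, 206]) cube([3949, 94, 12]);


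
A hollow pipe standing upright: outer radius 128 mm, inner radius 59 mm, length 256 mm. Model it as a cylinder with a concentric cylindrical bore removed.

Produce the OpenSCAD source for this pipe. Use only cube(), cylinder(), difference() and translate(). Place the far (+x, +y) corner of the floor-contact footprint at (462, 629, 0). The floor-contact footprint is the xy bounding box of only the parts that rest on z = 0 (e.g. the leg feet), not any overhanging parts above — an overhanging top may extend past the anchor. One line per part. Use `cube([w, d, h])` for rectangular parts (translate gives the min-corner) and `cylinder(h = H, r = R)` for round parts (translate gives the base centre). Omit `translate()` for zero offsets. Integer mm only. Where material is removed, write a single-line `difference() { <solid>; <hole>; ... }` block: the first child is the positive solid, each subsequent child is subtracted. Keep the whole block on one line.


difference() { translate([334, 501, 0]) cylinder(h = 256, r = 128); translate([334, 501, 0]) cylinder(h = 256, r = 59); }


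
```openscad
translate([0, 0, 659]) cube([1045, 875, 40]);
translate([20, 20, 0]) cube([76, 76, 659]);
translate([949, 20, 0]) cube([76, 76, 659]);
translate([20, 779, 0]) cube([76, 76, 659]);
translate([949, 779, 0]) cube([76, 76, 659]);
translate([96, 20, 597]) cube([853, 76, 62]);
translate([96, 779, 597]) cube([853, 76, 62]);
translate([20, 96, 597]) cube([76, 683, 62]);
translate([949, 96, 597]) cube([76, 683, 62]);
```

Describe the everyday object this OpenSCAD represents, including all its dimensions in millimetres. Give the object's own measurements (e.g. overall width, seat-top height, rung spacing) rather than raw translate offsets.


A rectangular dining table. The top is 1045×875×40 mm with its upper surface at z = 699 mm. It stands on four 76×76 mm square legs, each inset 20 mm from the nearest pair of top edges, running from the floor to the underside of the top. Four apron rails, 76 mm thick and 62 mm tall, run between adjacent legs with their top edges flush with the underside of the top and their outer faces flush with the legs' outer faces.


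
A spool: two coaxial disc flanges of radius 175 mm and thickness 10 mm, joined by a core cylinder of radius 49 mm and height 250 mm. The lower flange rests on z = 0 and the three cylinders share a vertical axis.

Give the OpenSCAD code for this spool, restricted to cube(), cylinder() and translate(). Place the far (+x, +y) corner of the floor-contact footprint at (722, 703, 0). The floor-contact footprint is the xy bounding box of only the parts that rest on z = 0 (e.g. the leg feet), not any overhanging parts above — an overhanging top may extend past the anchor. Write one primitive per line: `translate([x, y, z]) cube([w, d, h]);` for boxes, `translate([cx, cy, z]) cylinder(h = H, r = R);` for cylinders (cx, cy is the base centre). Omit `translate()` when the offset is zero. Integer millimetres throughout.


translate([547, 528, 0]) cylinder(h = 10, r = 175);
translate([547, 528, 10]) cylinder(h = 250, r = 49);
translate([547, 528, 260]) cylinder(h = 10, r = 175);
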